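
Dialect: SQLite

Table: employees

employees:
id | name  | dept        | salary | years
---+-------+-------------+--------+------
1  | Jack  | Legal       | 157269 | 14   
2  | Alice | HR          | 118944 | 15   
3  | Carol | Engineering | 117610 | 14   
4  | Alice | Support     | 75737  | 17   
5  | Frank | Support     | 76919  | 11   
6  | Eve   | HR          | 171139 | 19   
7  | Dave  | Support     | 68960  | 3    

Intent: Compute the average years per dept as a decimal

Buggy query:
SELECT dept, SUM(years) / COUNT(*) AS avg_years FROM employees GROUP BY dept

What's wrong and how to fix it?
Bug: Both operands are integers, so '/' performs integer division and truncates

Fix: Cast one side to REAL so the division keeps the fractional part

Corrected query:
SELECT dept, SUM(years) * 1.0 / COUNT(*) AS avg_years FROM employees GROUP BY dept

Result:
dept        | avg_years
------------+----------
Engineering | 14       
HR          | 17       
Legal       | 14       
Support     | 10.333333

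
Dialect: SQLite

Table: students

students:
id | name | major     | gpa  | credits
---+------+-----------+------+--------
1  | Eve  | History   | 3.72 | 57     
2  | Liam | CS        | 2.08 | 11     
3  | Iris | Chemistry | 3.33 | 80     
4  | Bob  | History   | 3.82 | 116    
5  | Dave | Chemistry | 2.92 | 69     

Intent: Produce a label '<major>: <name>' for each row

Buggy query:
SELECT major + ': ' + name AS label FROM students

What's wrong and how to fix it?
Bug: '+' is numeric addition; on text columns SQLite converts them to 0 instead of concatenating

Fix: Use the || operator for string concatenation

Corrected query:
SELECT major || ': ' || name AS label FROM students

Result:
label          
---------------
History: Eve   
CS: Liam       
Chemistry: Iris
History: Bob   
Chemistry: Dave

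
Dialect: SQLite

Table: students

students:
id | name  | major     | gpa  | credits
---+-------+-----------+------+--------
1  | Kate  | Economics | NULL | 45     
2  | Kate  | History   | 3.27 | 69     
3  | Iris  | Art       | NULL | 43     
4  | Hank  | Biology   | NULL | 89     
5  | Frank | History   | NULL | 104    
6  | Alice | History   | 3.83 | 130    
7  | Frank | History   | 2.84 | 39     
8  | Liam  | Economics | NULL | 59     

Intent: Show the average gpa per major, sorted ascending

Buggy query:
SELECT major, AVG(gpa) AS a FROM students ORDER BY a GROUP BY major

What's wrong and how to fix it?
Bug: ORDER BY appears before GROUP BY; SQL clause order requires GROUP BY first

Fix: Move ORDER BY to the end, after GROUP BY

Corrected query:
SELECT major, AVG(gpa) AS a FROM students GROUP BY major ORDER BY a

Result:
major     | a       
----------+---------
Art       | NULL    
Biology   | NULL    
Economics | NULL    
History   | 3.313333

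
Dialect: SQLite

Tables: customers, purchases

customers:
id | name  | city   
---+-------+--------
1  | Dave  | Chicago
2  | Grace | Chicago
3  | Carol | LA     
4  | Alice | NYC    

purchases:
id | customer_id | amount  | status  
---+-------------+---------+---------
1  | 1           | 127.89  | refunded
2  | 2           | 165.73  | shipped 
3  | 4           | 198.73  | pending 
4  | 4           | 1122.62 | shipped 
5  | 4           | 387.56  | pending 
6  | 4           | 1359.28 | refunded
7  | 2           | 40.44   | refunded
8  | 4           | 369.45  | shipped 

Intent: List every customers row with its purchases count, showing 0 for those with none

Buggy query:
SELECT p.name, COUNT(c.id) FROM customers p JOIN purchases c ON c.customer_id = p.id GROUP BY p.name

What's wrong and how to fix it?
Bug: INNER JOIN drops customers rows that have no matching purchases rows

Fix: Use LEFT JOIN so parents without children still appear (COUNT(c.id) gives 0)

Corrected query:
SELECT p.name, COUNT(c.id) FROM customers p LEFT JOIN purchases c ON c.customer_id = p.id GROUP BY p.name

Result:
name  | COUNT(c.id)
------+------------
Alice | 5          
Carol | 0          
Dave  | 1          
Grace | 2          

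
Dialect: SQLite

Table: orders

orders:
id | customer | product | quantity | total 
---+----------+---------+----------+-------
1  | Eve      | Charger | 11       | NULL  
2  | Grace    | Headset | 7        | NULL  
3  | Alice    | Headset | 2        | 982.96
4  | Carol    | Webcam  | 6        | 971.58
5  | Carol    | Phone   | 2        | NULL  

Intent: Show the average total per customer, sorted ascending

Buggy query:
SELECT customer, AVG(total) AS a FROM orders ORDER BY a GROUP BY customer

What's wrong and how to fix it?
Bug: GROUP BY must precede ORDER BY

Fix: Move ORDER BY to the end, after GROUP BY

Corrected query:
SELECT customer, AVG(total) AS a FROM orders GROUP BY customer ORDER BY a

Result:
customer | a     
---------+-------
Eve      | NULL  
Grace    | NULL  
Carol    | 971.58
Alice    | 982.96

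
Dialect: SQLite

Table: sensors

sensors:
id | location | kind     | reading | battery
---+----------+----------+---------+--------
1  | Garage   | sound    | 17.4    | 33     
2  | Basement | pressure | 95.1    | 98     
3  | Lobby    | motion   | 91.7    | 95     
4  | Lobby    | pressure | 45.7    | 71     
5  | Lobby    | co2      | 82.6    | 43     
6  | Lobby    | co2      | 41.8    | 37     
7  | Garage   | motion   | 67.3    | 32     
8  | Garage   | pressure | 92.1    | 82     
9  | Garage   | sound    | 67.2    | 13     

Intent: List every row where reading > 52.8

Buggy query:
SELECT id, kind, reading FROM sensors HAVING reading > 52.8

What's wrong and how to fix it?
Bug: HAVING filters the output of aggregation, but this query has no GROUP BY and no aggregate functions, so SQLite rejects it (HAVING clause on a non-aggregate query); the condition here is per row

Fix: Replace HAVING with WHERE since the condition applies to individual rows

Corrected query:
SELECT id, kind, reading FROM sensors WHERE reading > 52.8

Result:
id | kind     | reading
---+----------+--------
2  | pressure | 95.1   
3  | motion   | 91.7   
5  | co2      | 82.6   
7  | motion   | 67.3   
8  | pressure | 92.1   
9  | sound    | 67.2   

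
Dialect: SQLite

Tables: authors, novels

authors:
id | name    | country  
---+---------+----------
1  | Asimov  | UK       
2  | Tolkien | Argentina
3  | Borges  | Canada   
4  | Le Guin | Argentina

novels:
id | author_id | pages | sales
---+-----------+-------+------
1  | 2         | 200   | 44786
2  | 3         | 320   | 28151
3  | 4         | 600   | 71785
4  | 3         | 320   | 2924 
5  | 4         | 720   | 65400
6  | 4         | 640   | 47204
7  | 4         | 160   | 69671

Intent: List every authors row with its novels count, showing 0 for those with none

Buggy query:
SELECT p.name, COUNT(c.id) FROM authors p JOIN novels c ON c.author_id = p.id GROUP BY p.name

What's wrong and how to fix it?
Bug: INNER JOIN drops authors rows that have no matching novels rows

Fix: Use LEFT JOIN so parents without children still appear (COUNT(c.id) gives 0)

Corrected query:
SELECT p.name, COUNT(c.id) FROM authors p LEFT JOIN novels c ON c.author_id = p.id GROUP BY p.name

Result:
name    | COUNT(c.id)
--------+------------
Asimov  | 0          
Borges  | 2          
Le Guin | 4          
Tolkien | 1          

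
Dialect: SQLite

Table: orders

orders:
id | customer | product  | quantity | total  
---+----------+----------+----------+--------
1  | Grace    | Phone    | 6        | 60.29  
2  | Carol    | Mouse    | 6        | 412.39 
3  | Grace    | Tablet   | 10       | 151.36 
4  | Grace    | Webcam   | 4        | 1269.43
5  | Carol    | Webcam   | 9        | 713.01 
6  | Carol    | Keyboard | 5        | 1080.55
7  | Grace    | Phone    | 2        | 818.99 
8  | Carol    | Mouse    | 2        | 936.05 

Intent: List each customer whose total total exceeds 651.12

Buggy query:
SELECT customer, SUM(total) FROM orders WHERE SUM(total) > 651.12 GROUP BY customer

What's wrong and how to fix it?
Bug: WHERE runs before GROUP BY, so aggregates aren't available there

Fix: Move the aggregate condition to a HAVING clause

Corrected query:
SELECT customer, SUM(total) FROM orders GROUP BY customer HAVING SUM(total) > 651.12

Result:
customer | SUM(total)
---------+-----------
Carol    | 3142      
Grace    | 2300.07   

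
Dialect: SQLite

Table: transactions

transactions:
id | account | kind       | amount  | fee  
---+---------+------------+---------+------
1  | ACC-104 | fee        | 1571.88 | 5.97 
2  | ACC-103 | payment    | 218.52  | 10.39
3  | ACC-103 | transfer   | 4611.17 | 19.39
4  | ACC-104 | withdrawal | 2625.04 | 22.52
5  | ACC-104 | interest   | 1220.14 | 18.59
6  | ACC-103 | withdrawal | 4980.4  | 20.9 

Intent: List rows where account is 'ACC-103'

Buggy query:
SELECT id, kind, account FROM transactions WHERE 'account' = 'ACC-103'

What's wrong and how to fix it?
Bug: Single quotes denote string literals in SQL; the column name is being compared as a constant string

Fix: Reference the column as account without single quotes

Corrected query:
SELECT id, kind, account FROM transactions WHERE account = 'ACC-103'

Result:
id | kind       | account
---+------------+--------
2  | payment    | ACC-103
3  | transfer   | ACC-103
6  | withdrawal | ACC-103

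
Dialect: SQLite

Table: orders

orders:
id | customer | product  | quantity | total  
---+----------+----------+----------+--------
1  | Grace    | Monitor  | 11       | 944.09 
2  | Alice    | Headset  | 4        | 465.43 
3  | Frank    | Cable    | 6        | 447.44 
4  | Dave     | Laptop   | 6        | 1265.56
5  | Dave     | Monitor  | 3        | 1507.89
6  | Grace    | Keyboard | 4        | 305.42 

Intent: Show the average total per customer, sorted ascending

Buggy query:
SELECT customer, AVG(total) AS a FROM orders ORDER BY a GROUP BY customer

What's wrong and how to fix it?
Bug: ORDER BY appears before GROUP BY; SQL clause order requires GROUP BY first

Fix: Reorder: SELECT … FROM … GROUP BY … ORDER BY …

Corrected query:
SELECT customer, AVG(total) AS a FROM orders GROUP BY customer ORDER BY a

Result:
customer | a       
---------+---------
Frank    | 447.44  
Alice    | 465.43  
Grace    | 624.755 
Dave     | 1386.725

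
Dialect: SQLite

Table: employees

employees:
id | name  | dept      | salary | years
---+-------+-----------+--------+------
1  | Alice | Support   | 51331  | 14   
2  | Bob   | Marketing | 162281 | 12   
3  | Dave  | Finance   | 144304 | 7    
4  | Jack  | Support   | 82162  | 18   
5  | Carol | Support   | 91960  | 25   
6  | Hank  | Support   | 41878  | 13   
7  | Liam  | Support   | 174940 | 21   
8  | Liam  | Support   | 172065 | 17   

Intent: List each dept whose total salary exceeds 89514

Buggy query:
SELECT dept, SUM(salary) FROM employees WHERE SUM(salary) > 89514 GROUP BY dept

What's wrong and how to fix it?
Bug: WHERE runs before GROUP BY, so aggregates aren't available there

Fix: Use HAVING (which filters groups after aggregation) instead of WHERE

Corrected query:
SELECT dept, SUM(salary) FROM employees GROUP BY dept HAVING SUM(salary) > 89514

Result:
dept      | SUM(salary)
----------+------------
Finance   | 144304     
Marketing | 162281     
Support   | 614336     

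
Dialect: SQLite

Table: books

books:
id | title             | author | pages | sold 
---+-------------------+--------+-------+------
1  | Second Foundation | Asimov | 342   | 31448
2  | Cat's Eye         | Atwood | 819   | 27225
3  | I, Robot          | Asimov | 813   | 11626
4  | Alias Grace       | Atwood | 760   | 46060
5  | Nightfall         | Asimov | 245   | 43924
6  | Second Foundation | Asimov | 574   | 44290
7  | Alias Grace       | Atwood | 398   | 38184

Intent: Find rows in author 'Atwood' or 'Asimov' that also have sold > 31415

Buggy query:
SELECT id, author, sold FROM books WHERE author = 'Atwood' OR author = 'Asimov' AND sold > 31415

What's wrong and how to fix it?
Bug: AND binds tighter than OR, so this parses as author = 'Atwood' OR (author = 'Asimov' AND sold > 31415)

Fix: Add parentheses around the OR so the AND applies to both alternatives

Corrected query:
SELECT id, author, sold FROM books WHERE (author = 'Atwood' OR author = 'Asimov') AND sold > 31415

Result:
id | author | sold 
---+--------+------
1  | Asimov | 31448
4  | Atwood | 46060
5  | Asimov | 43924
6  | Asimov | 44290
7  | Atwood | 38184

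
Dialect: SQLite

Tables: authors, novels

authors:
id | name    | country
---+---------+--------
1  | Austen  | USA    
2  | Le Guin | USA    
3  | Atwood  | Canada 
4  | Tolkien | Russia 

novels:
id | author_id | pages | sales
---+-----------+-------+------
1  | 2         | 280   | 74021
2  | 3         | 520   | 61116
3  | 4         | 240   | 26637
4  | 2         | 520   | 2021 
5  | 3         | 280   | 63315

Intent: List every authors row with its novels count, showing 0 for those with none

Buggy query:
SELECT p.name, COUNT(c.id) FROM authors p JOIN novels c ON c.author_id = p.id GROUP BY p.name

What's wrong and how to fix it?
Bug: INNER JOIN drops authors rows that have no matching novels rows

Fix: Use LEFT JOIN so parents without children still appear (COUNT(c.id) gives 0)

Corrected query:
SELECT p.name, COUNT(c.id) FROM authors p LEFT JOIN novels c ON c.author_id = p.id GROUP BY p.name

Result:
name    | COUNT(c.id)
--------+------------
Atwood  | 2          
Austen  | 0          
Le Guin | 2          
Tolkien | 1          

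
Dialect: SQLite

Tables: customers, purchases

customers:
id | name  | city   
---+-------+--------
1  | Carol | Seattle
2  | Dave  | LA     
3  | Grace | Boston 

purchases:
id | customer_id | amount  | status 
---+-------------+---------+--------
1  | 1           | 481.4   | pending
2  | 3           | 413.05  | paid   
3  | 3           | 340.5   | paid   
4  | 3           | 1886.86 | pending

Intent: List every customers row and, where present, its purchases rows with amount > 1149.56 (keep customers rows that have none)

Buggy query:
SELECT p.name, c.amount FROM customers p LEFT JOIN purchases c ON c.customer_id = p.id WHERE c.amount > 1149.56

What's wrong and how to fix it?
Bug: Filtering c.amount in WHERE discards the NULL rows produced by LEFT JOIN, turning it into an inner join

Fix: Move the right-table condition into the ON clause so unmatched parents are kept

Corrected query:
SELECT p.name, c.amount FROM customers p LEFT JOIN purchases c ON c.customer_id = p.id AND c.amount > 1149.56

Result:
name  | amount 
------+--------
Carol | NULL   
Dave  | NULL   
Grace | 1886.86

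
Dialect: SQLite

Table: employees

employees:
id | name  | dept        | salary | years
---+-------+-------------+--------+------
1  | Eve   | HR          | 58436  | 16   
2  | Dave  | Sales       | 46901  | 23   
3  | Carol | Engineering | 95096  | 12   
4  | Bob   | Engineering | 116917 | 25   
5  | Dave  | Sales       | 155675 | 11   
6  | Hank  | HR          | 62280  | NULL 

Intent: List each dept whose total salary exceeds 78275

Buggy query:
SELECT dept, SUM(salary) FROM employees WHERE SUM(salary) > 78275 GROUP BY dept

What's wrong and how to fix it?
Bug: WHERE runs before GROUP BY, so aggregates aren't available there

Fix: Use HAVING (which filters groups after aggregation) instead of WHERE

Corrected query:
SELECT dept, SUM(salary) FROM employees GROUP BY dept HAVING SUM(salary) > 78275

Result:
dept        | SUM(salary)
------------+------------
Engineering | 212013     
HR          | 120716     
Sales       | 202576     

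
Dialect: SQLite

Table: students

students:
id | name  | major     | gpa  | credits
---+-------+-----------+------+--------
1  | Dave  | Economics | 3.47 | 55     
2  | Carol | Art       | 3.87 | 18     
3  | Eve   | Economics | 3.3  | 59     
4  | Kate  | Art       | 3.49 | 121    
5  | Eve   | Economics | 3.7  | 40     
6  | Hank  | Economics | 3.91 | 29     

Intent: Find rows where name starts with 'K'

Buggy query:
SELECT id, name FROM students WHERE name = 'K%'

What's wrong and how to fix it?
Bug: '=' compares the literal string including the % character; pattern matching needs LIKE

Fix: Replace '=' with LIKE so 'K%' is treated as a pattern

Corrected query:
SELECT id, name FROM students WHERE name LIKE 'K%'

Result:
id | name
---+-----
4  | Kate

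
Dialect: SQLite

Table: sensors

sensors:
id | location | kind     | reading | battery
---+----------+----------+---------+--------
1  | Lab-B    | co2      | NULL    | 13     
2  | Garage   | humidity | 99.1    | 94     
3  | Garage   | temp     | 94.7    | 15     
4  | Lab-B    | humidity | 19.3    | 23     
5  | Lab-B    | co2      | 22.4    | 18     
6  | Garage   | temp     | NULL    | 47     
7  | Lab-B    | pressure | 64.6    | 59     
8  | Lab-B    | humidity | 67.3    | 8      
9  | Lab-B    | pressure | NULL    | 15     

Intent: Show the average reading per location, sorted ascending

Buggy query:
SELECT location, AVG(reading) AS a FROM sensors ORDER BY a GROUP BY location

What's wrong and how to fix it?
Bug: GROUP BY must precede ORDER BY

Fix: Reorder: SELECT … FROM … GROUP BY … ORDER BY …

Corrected query:
SELECT location, AVG(reading) AS a FROM sensors GROUP BY location ORDER BY a

Result:
location | a   
---------+-----
Lab-B    | 43.4
Garage   | 96.9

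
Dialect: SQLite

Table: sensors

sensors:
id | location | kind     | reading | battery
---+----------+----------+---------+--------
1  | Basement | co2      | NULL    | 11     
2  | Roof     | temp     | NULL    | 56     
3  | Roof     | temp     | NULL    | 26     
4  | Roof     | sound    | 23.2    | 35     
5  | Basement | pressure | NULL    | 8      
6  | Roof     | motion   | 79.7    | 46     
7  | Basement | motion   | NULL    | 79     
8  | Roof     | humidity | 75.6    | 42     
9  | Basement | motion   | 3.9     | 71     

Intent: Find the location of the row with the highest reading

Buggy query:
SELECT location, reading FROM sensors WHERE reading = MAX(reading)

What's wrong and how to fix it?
Bug: MAX(reading) is an aggregate and cannot be used directly in WHERE

Fix: Wrap MAX in a scalar subquery so WHERE compares against a single value

Corrected query:
SELECT location, reading FROM sensors WHERE reading = (SELECT MAX(reading) FROM sensors)

Result:
location | reading
---------+--------
Roof     | 79.7   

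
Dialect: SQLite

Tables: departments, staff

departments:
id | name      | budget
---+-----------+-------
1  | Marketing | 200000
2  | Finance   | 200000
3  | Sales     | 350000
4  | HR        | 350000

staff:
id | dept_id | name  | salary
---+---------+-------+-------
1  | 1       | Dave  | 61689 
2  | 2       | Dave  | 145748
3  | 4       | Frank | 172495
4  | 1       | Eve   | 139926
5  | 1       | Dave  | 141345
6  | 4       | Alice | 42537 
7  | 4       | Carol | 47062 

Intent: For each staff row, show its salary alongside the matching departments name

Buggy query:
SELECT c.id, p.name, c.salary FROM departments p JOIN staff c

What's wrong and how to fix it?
Bug: JOIN with no ON clause produces a cartesian product; every staff row pairs with every departments row

Fix: Specify the join condition linking the foreign key to the parent id

Corrected query:
SELECT c.id, p.name, c.salary FROM departments p JOIN staff c ON c.dept_id = p.id

Result:
id | name      | salary
---+-----------+-------
1  | Marketing | 61689 
2  | Finance   | 145748
3  | HR        | 172495
4  | Marketing | 139926
5  | Marketing | 141345
6  | HR        | 42537 
7  | HR        | 47062 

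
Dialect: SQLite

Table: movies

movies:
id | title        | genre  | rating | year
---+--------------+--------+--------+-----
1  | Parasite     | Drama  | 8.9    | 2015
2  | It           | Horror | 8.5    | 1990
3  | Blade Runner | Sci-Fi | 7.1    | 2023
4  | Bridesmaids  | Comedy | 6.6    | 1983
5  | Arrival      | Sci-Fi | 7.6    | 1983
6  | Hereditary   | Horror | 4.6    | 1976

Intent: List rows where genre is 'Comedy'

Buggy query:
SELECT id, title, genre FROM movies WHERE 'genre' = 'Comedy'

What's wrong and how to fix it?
Bug: 'genre' in single quotes is a string literal, not the column; the comparison is literal-vs-literal and never true

Fix: Reference the column as genre without single quotes

Corrected query:
SELECT id, title, genre FROM movies WHERE genre = 'Comedy'

Result:
id | title       | genre 
---+-------------+-------
4  | Bridesmaids | Comedy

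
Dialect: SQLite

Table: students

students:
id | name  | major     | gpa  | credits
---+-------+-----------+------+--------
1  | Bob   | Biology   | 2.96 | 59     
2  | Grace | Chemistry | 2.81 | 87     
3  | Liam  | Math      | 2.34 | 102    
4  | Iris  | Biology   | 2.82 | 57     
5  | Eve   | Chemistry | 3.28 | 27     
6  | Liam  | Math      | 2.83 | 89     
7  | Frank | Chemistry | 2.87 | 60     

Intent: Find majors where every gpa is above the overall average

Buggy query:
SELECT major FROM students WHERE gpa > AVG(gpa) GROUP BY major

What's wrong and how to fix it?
Bug: WHERE evaluates per row before aggregation, so AVG() is unavailable

Fix: Use a subquery for AVG and a HAVING MIN(...) filter so the condition holds for every row in the group

Corrected query:
SELECT major FROM students GROUP BY major HAVING MIN(gpa) > (SELECT AVG(gpa) FROM students)

Result:
(no rows)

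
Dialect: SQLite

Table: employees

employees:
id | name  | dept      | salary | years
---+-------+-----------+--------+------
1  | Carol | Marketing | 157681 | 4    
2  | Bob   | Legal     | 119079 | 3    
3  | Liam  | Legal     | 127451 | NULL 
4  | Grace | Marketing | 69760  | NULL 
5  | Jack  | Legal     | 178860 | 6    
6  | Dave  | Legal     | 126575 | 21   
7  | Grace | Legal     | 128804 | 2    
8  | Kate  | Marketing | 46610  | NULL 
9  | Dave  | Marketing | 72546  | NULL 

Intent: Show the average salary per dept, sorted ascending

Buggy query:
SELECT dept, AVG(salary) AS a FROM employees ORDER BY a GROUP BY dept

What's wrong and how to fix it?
Bug: GROUP BY must precede ORDER BY

Fix: Move ORDER BY to the end, after GROUP BY

Corrected query:
SELECT dept, AVG(salary) AS a FROM employees GROUP BY dept ORDER BY a

Result:
dept      | a       
----------+---------
Marketing | 86649.25
Legal     | 136153.8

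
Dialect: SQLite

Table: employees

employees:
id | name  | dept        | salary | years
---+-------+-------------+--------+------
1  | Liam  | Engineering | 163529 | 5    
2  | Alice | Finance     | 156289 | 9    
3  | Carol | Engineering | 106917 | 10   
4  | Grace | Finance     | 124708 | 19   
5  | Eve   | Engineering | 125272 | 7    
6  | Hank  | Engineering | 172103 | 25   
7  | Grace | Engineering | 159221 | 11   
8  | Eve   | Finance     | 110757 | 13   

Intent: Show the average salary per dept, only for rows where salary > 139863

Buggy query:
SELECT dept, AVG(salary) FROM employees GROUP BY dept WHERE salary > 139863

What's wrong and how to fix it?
Bug: Row-level WHERE must come before GROUP BY in the clause order

Fix: Move the WHERE clause before GROUP BY

Corrected query:
SELECT dept, AVG(salary) FROM employees WHERE salary > 139863 GROUP BY dept

Result:
dept        | AVG(salary)
------------+------------
Engineering | 164951     
Finance     | 156289     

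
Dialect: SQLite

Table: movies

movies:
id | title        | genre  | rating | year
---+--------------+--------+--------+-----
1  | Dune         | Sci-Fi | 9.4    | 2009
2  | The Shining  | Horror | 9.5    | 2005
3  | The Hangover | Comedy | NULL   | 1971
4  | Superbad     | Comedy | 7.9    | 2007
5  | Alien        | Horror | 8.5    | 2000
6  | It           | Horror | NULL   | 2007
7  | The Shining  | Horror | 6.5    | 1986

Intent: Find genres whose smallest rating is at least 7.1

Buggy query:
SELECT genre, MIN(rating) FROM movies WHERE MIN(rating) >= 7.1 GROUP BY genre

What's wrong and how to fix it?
Bug: Aggregates like MIN are computed per group after WHERE runs

Fix: Use HAVING for the per-group MIN condition

Corrected query:
SELECT genre, MIN(rating) FROM movies GROUP BY genre HAVING MIN(rating) >= 7.1

Result:
genre  | MIN(rating)
-------+------------
Comedy | 7.9        
Sci-Fi | 9.4        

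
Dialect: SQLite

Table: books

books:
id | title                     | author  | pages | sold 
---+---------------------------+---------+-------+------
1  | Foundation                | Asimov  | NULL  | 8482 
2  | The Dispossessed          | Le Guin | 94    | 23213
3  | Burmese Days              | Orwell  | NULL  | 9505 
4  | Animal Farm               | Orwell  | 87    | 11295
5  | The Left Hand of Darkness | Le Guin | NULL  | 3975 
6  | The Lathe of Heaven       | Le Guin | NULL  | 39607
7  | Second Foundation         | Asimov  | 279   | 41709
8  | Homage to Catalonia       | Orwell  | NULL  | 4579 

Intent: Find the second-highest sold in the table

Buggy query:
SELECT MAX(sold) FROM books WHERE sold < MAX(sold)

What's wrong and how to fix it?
Bug: MAX(sold) on the right of the comparison is an aggregate-in-WHERE error

Fix: Put the inner MAX in a scalar subquery

Corrected query:
SELECT MAX(sold) FROM books WHERE sold < (SELECT MAX(sold) FROM books)

Result:
MAX(sold)
---------
39607    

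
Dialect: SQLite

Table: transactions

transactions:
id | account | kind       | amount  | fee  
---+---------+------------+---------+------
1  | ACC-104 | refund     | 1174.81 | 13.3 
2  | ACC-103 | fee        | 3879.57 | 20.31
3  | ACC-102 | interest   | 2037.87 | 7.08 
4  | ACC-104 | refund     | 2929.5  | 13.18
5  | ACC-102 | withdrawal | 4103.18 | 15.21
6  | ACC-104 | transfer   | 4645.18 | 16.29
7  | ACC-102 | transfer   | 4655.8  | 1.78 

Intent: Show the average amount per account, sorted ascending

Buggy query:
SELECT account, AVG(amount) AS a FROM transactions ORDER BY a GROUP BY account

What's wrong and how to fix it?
Bug: GROUP BY must precede ORDER BY

Fix: Move ORDER BY to the end, after GROUP BY

Corrected query:
SELECT account, AVG(amount) AS a FROM transactions GROUP BY account ORDER BY a

Result:
account | a          
--------+------------
ACC-104 | 2916.496667
ACC-102 | 3598.95    
ACC-103 | 3879.57    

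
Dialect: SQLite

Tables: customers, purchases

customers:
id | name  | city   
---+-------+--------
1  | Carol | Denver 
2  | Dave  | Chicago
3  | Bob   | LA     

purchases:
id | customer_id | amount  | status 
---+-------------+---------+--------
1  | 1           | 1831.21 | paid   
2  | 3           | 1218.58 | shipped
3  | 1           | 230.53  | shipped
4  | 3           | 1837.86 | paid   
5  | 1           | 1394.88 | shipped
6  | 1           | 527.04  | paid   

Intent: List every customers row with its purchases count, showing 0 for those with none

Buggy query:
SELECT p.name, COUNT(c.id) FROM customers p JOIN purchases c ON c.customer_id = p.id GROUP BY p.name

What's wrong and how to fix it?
Bug: An inner join excludes parents with zero children

Fix: Switch to LEFT JOIN to retain unmatched parent rows

Corrected query:
SELECT p.name, COUNT(c.id) FROM customers p LEFT JOIN purchases c ON c.customer_id = p.id GROUP BY p.name

Result:
name  | COUNT(c.id)
------+------------
Bob   | 2          
Carol | 4          
Dave  | 0          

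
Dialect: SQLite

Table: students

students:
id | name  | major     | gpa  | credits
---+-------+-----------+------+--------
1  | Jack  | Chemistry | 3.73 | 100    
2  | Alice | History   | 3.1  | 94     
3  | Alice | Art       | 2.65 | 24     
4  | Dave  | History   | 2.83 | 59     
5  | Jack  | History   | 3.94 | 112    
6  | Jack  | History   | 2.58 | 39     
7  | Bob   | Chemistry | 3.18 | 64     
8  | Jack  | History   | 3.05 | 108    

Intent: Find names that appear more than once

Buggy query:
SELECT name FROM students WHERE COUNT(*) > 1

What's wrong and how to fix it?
Bug: WHERE can't reference COUNT(*); aggregates are computed after WHERE

Fix: Group first, then use HAVING for the count condition

Corrected query:
SELECT name FROM students GROUP BY name HAVING COUNT(*) > 1

Result:
name 
-----
Alice
Jack 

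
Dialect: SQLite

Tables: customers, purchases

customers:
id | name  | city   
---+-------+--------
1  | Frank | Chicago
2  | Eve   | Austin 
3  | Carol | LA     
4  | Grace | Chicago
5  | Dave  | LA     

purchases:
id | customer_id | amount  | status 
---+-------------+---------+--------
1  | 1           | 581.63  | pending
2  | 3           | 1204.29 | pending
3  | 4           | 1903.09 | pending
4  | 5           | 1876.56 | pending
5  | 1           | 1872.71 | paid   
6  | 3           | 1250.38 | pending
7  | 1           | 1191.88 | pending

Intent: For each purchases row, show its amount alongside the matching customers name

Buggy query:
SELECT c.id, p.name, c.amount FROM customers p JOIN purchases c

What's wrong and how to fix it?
Bug: Missing join condition: each purchases row is matched to all customers rows instead of just its own

Fix: Specify the join condition linking the foreign key to the parent id

Corrected query:
SELECT c.id, p.name, c.amount FROM customers p JOIN purchases c ON c.customer_id = p.id

Result:
id | name  | amount 
---+-------+--------
1  | Frank | 581.63 
2  | Carol | 1204.29
3  | Grace | 1903.09
4  | Dave  | 1876.56
5  | Frank | 1872.71
6  | Carol | 1250.38
7  | Frank | 1191.88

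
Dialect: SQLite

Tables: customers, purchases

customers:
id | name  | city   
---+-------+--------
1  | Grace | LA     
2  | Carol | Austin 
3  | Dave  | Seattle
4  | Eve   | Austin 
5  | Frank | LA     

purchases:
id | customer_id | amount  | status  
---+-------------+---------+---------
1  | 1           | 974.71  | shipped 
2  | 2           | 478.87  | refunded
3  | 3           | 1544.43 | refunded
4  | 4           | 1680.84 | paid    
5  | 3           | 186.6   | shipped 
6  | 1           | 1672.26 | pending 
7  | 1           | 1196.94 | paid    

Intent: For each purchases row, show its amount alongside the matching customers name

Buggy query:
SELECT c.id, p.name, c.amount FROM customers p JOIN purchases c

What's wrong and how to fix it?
Bug: JOIN with no ON clause produces a cartesian product; every purchases row pairs with every customers row

Fix: Add ON c.customer_id = p.id to the JOIN

Corrected query:
SELECT c.id, p.name, c.amount FROM customers p JOIN purchases c ON c.customer_id = p.id

Result:
id | name  | amount 
---+-------+--------
1  | Grace | 974.71 
2  | Carol | 478.87 
3  | Dave  | 1544.43
4  | Eve   | 1680.84
5  | Dave  | 186.6  
6  | Grace | 1672.26
7  | Grace | 1196.94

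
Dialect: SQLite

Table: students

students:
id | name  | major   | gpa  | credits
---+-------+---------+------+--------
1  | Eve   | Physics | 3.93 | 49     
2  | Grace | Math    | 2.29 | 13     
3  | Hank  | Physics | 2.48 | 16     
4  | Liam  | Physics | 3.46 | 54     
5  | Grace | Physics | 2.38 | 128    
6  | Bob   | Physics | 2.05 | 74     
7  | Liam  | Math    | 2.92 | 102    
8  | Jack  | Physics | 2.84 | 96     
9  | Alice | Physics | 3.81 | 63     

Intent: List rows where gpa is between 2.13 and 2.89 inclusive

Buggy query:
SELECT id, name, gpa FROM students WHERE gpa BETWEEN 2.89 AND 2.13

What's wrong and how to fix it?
Bug: BETWEEN expects the lower bound first; with 2.89 AND 2.13 the range is empty

Fix: Swap the bounds so the smaller value comes first

Corrected query:
SELECT id, name, gpa FROM students WHERE gpa BETWEEN 2.13 AND 2.89

Result:
id | name  | gpa 
---+-------+-----
2  | Grace | 2.29
3  | Hank  | 2.48
5  | Grace | 2.38
8  | Jack  | 2.84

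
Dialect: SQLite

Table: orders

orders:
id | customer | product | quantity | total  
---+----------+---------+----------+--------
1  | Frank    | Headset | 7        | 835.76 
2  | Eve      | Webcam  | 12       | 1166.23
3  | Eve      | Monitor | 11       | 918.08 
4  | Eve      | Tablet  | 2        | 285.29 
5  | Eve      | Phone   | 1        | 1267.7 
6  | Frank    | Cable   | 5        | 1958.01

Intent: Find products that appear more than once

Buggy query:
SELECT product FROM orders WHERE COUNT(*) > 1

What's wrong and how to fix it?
Bug: COUNT(*) is an aggregate and cannot be used in WHERE

Fix: GROUP BY product, then filter groups with HAVING COUNT(*) > 1

Corrected query:
SELECT product FROM orders GROUP BY product HAVING COUNT(*) > 1

Result:
(no rows)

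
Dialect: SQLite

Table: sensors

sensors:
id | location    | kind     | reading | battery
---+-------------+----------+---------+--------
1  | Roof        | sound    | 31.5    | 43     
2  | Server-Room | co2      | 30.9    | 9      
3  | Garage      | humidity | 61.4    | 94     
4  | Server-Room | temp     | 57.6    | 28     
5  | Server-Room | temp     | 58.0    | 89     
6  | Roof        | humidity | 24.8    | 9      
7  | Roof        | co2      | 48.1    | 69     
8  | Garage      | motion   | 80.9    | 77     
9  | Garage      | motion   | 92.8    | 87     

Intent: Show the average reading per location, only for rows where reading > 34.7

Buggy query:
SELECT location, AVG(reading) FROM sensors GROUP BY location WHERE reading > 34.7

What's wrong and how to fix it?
Bug: Row-level WHERE must come before GROUP BY in the clause order

Fix: Move the WHERE clause before GROUP BY

Corrected query:
SELECT location, AVG(reading) FROM sensors WHERE reading > 34.7 GROUP BY location

Result:
location    | AVG(reading)
------------+-------------
Garage      | 78.366667   
Roof        | 48.1        
Server-Room | 57.8        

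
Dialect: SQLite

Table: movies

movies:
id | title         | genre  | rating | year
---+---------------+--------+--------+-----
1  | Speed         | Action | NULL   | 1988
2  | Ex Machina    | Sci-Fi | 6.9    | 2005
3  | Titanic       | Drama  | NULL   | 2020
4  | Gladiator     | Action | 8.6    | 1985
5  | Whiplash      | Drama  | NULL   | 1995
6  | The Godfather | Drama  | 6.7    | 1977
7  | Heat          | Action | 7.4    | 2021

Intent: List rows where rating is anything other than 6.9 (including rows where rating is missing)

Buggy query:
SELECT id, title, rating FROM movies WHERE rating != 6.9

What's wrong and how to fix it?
Bug: Inequality against NULL is unknown, not true; rows with NULL are dropped

Fix: Handle NULL separately with IS NULL alongside the inequality

Corrected query:
SELECT id, title, rating FROM movies WHERE rating != 6.9 OR rating IS NULL

Result:
id | title         | rating
---+---------------+-------
1  | Speed         | NULL  
3  | Titanic       | NULL  
4  | Gladiator     | 8.6   
5  | Whiplash      | NULL  
6  | The Godfather | 6.7   
7  | Heat          | 7.4   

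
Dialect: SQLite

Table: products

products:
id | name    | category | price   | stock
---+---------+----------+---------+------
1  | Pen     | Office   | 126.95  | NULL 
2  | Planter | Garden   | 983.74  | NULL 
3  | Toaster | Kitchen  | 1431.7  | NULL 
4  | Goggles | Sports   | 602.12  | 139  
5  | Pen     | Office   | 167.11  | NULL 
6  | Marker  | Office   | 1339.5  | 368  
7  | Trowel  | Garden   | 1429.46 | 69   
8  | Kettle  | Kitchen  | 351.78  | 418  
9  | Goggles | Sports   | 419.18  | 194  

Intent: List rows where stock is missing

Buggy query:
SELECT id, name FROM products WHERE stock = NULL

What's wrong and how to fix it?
Bug: '= NULL' is always unknown in SQL three-valued logic, so no rows match

Fix: Replace '= NULL' with 'IS NULL'

Corrected query:
SELECT id, name FROM products WHERE stock IS NULL

Result:
id | name   
---+--------
1  | Pen    
2  | Planter
3  | Toaster
5  | Pen    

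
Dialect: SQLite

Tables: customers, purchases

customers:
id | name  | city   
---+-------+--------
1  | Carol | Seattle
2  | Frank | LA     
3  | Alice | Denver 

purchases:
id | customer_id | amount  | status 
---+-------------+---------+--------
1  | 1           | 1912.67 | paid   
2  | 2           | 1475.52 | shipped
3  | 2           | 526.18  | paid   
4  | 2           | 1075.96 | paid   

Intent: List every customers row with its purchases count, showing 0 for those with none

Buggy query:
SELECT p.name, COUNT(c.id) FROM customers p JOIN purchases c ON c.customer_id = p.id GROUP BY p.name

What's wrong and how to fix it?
Bug: An inner join excludes parents with zero children

Fix: Use LEFT JOIN so parents without children still appear (COUNT(c.id) gives 0)

Corrected query:
SELECT p.name, COUNT(c.id) FROM customers p LEFT JOIN purchases c ON c.customer_id = p.id GROUP BY p.name

Result:
name  | COUNT(c.id)
------+------------
Alice | 0          
Carol | 1          
Frank | 3          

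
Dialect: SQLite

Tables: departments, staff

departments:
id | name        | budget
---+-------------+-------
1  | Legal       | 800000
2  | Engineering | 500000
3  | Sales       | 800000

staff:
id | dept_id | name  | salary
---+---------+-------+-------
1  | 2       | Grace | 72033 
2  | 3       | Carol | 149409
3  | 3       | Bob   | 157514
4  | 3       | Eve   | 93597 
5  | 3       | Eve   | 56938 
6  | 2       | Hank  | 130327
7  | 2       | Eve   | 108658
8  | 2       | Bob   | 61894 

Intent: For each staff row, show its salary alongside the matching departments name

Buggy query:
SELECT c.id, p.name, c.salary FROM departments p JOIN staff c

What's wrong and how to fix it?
Bug: JOIN with no ON clause produces a cartesian product; every staff row pairs with every departments row

Fix: Specify the join condition linking the foreign key to the parent id

Corrected query:
SELECT c.id, p.name, c.salary FROM departments p JOIN staff c ON c.dept_id = p.id

Result:
id | name        | salary
---+-------------+-------
1  | Engineering | 72033 
2  | Sales       | 149409
3  | Sales       | 157514
4  | Sales       | 93597 
5  | Sales       | 56938 
6  | Engineering | 130327
7  | Engineering | 108658
8  | Engineering | 61894 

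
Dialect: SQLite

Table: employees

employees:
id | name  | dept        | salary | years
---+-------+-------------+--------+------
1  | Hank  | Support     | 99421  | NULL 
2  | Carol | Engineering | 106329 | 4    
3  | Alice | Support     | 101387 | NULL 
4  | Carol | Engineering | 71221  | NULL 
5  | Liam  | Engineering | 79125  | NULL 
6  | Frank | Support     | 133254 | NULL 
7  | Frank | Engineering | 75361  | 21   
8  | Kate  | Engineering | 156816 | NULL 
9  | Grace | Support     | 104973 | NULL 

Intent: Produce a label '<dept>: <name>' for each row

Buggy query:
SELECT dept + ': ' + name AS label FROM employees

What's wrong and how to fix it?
Bug: '+' is numeric addition; on text columns SQLite converts them to 0 instead of concatenating

Fix: Use the || operator for string concatenation

Corrected query:
SELECT dept || ': ' || name AS label FROM employees

Result:
label             
------------------
Support: Hank     
Engineering: Carol
Support: Alice    
Engineering: Carol
Engineering: Liam 
Support: Frank    
Engineering: Frank
Engineering: Kate 
Support: Grace    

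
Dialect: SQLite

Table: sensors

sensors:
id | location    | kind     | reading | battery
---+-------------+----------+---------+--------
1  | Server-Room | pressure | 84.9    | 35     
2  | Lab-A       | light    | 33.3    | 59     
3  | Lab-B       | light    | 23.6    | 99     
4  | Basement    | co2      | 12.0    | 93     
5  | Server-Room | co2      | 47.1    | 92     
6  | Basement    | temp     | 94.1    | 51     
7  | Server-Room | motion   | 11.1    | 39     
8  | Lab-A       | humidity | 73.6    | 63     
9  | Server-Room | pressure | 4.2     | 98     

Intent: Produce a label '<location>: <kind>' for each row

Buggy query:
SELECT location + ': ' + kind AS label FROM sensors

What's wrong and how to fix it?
Bug: SQLite uses || for string concatenation; + coerces text to numbers (yielding 0)

Fix: Replace + with || to concatenate text

Corrected query:
SELECT location || ': ' || kind AS label FROM sensors

Result:
label                
---------------------
Server-Room: pressure
Lab-A: light         
Lab-B: light         
Basement: co2        
Server-Room: co2     
Basement: temp       
Server-Room: motion  
Lab-A: humidity      
Server-Room: pressure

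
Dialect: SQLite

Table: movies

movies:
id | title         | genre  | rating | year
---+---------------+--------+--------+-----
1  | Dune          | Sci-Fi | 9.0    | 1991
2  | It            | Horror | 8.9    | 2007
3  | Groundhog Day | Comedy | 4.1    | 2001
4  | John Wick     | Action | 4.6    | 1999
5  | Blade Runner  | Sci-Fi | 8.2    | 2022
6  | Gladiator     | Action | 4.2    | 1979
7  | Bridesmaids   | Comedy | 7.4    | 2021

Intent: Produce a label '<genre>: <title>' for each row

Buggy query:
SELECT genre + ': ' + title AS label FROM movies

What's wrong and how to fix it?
Bug: '+' is numeric addition; on text columns SQLite converts them to 0 instead of concatenating

Fix: Use the || operator for string concatenation

Corrected query:
SELECT genre || ': ' || title AS label FROM movies

Result:
label                
---------------------
Sci-Fi: Dune         
Horror: It           
Comedy: Groundhog Day
Action: John Wick    
Sci-Fi: Blade Runner 
Action: Gladiator    
Comedy: Bridesmaids  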